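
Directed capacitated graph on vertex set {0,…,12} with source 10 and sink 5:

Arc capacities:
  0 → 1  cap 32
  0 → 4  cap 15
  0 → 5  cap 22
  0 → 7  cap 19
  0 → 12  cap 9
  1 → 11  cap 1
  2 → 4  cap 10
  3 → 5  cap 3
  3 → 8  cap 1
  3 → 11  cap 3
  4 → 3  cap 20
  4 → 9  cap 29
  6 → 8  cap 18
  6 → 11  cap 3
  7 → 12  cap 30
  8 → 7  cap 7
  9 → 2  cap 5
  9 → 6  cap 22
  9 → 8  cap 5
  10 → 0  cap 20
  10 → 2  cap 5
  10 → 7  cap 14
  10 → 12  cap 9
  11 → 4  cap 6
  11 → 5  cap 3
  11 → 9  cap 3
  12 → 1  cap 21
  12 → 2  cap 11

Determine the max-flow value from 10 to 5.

Maximum flow value: 26

augment #1: 10→0→5 bottleneck 20, total now 20
augment #2: 10→2→4→3→5 bottleneck 3, total now 23
augment #3: 10→12→1→11→5 bottleneck 1, total now 24
augment #4: 10→2→4→3→11→5 bottleneck 2, total now 26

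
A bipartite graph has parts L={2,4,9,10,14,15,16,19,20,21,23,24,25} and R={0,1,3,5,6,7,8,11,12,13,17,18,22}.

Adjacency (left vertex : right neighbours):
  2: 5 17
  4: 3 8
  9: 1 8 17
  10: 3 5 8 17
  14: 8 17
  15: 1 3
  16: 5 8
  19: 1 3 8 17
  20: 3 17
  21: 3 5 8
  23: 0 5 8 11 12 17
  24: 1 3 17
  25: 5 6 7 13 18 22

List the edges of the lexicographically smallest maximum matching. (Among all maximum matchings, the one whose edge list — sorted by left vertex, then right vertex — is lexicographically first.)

Lex-smallest maximum matching: {(2,5), (4,3), (9,1), (10,8), (14,17), (23,0), (25,6)}

|M| = 7 (so the lex-smallest maximum matching has 7 edges)
process left vertices in ascending order; for each, take the smallest-labelled available neighbour that still permits 7 edges overall, or leave it unmatched if none does
lex-smallest matching: {2-5, 4-3, 9-1, 10-8, 14-17, 23-0, 25-6}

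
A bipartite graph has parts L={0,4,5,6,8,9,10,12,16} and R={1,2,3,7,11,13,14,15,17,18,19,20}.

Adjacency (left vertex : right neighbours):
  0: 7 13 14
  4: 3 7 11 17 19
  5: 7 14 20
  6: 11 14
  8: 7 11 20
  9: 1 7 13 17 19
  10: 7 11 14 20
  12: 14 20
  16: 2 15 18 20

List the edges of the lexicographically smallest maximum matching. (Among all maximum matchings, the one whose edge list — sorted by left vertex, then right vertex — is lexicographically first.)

Lex-smallest maximum matching: {(0,13), (4,3), (5,7), (6,11), (8,20), (9,1), (10,14), (16,2)}

|M| = 8 (so the lex-smallest maximum matching has 8 edges)
process left vertices in ascending order; for each, take the smallest-labelled available neighbour that still permits 8 edges overall, or leave it unmatched if none does
lex-smallest matching: {0-13, 4-3, 5-7, 6-11, 8-20, 9-1, 10-14, 16-2}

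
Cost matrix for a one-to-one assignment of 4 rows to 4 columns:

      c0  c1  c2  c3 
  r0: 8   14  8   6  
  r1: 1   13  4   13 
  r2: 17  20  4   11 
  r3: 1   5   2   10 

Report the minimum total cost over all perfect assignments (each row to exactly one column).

optimal assignment: row0→col3 (cost 6), row1→col0 (cost 1), row2→col2 (cost 4), row3→col1 (cost 5)
total = 6 + 1 + 4 + 5 = 16

Minimum assignment cost: 16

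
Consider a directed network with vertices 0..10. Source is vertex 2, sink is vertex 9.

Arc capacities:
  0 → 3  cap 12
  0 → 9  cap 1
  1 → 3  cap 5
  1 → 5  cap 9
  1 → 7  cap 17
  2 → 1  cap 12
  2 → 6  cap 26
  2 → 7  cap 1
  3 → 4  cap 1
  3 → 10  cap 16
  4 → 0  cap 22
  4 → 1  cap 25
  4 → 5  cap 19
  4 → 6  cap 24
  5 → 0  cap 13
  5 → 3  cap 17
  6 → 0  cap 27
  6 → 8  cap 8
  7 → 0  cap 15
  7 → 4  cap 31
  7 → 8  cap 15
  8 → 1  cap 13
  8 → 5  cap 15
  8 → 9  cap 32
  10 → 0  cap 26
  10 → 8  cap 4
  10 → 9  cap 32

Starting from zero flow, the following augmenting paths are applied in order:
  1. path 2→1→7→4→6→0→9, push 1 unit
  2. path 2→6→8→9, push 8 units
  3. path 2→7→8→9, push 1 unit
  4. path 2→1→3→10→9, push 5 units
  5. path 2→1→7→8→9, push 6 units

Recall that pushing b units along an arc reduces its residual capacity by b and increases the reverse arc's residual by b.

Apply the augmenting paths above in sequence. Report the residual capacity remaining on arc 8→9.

Residual capacity of (8,9): 17

after path 1 (2→1→7→4→6→0→9, push 1): res(8,9)=32
after path 2 (2→6→8→9, push 8): res(8,9)=24
after path 3 (2→7→8→9, push 1): res(8,9)=23
after path 4 (2→1→3→10→9, push 5): res(8,9)=23
after path 5 (2→1→7→8→9, push 6): res(8,9)=17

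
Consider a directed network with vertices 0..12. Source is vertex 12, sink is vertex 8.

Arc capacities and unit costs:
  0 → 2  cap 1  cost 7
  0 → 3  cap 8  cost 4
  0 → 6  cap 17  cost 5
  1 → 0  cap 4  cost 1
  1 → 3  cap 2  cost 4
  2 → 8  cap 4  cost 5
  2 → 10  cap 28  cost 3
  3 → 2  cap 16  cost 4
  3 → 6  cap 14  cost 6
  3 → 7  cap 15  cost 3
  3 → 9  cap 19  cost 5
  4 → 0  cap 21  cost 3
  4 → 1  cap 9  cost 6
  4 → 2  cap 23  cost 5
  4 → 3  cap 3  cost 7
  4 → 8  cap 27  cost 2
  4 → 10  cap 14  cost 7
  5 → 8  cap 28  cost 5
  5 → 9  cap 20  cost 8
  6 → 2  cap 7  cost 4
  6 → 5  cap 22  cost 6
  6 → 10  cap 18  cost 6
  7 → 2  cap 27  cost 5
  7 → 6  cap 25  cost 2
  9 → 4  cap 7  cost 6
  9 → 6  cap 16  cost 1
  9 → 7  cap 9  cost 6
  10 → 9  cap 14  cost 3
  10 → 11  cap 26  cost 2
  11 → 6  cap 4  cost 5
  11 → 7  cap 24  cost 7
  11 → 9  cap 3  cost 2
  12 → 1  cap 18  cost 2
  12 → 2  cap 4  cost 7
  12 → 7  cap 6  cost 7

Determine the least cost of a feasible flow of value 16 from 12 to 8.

shortest-cost path #1: 12→2→8 push 4 @ unit cost 12 (adds 48)
shortest-cost path #2: 12→1→3→9→4→8 push 2 @ unit cost 19 (adds 38)
shortest-cost path #3: 12→1→0→6→5→8 push 4 @ unit cost 19 (adds 76)
shortest-cost path #4: 12→7→6→5→8 push 6 @ unit cost 20 (adds 120)
total cost = 282

Minimum cost for 16 units: 282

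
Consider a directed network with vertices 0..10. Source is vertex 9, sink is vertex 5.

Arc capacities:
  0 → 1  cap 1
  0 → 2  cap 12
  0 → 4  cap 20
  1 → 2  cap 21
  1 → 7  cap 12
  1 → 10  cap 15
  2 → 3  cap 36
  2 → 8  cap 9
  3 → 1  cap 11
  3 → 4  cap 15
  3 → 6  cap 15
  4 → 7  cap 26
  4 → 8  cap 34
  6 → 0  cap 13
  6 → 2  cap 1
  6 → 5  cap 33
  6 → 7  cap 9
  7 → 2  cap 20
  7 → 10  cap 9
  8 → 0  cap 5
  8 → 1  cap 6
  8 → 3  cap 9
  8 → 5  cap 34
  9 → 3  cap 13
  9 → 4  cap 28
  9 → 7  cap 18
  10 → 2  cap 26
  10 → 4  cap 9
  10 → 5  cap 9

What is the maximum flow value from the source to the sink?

Maximum flow value: 58

augment #1: 9→3→6→5 bottleneck 13, total now 13
augment #2: 9→4→8→5 bottleneck 28, total now 41
augment #3: 9→7→10→5 bottleneck 9, total now 50
augment #4: 9→7→2→8→5 bottleneck 6, total now 56
augment #5: 9→7→2→3→6→5 bottleneck 2, total now 58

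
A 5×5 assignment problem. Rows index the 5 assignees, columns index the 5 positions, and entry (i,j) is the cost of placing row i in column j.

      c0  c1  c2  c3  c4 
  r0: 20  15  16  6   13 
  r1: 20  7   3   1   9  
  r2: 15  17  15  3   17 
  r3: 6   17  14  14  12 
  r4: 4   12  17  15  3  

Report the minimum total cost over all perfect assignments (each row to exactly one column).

Minimum assignment cost: 30

optimal assignment: row0→col1 (cost 15), row1→col2 (cost 3), row2→col3 (cost 3), row3→col0 (cost 6), row4→col4 (cost 3)
total = 15 + 3 + 3 + 6 + 3 = 30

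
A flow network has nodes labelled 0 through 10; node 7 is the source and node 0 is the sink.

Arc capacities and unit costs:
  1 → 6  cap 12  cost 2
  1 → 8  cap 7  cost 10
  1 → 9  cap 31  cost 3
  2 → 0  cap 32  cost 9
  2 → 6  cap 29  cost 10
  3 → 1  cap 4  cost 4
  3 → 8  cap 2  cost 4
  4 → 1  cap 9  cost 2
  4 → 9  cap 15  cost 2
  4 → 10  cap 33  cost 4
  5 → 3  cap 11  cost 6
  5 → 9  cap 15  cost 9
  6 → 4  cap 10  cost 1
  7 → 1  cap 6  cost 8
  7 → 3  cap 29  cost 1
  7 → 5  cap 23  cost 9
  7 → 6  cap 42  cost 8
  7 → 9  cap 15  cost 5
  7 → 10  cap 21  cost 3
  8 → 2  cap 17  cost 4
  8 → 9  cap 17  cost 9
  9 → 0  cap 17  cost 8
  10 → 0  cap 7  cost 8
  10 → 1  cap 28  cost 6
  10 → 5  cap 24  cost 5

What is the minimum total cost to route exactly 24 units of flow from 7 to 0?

Minimum cost for 24 units: 304

shortest-cost path #1: 7→10→0 push 7 @ unit cost 11 (adds 77)
shortest-cost path #2: 7→9→0 push 15 @ unit cost 13 (adds 195)
shortest-cost path #3: 7→3→1→9→0 push 2 @ unit cost 16 (adds 32)
total cost = 304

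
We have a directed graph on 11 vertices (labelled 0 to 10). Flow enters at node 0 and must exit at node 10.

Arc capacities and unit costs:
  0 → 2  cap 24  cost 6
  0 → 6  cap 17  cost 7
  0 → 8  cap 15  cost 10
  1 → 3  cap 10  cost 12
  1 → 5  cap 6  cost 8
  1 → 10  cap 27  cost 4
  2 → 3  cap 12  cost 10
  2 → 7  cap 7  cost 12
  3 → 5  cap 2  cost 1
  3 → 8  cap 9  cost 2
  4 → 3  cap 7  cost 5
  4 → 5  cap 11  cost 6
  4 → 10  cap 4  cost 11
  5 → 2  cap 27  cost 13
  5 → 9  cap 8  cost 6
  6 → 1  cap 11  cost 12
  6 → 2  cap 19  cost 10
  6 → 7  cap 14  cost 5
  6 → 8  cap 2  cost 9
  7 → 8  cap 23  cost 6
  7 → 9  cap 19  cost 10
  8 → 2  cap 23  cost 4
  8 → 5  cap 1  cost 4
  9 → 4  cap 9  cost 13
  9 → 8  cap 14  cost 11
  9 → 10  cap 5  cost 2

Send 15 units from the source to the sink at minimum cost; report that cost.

Minimum cost for 15 units: 347

shortest-cost path #1: 0→8→5→9→10 push 1 @ unit cost 22 (adds 22)
shortest-cost path #2: 0→6→1→10 push 11 @ unit cost 23 (adds 253)
shortest-cost path #3: 0→6→7→9→10 push 3 @ unit cost 24 (adds 72)
total cost = 347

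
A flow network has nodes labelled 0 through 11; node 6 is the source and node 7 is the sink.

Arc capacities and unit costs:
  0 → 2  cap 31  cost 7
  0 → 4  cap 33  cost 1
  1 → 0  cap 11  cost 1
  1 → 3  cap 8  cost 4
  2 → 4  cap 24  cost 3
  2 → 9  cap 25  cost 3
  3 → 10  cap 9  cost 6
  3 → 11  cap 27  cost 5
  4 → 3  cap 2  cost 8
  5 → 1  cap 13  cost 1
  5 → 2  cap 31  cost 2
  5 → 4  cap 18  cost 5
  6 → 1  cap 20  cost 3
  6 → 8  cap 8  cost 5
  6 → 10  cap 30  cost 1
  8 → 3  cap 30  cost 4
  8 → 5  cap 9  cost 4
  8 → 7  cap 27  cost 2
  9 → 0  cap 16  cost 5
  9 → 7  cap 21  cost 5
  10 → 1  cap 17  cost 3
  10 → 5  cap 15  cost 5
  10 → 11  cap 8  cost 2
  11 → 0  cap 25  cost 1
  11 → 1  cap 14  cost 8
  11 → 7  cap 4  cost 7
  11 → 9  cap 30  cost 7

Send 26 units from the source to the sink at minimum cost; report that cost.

shortest-cost path #1: 6→8→7 push 8 @ unit cost 7 (adds 56)
shortest-cost path #2: 6→10→11→7 push 4 @ unit cost 10 (adds 40)
shortest-cost path #3: 6→10→11→9→7 push 4 @ unit cost 15 (adds 60)
shortest-cost path #4: 6→10→5→2→9→7 push 10 @ unit cost 16 (adds 160)
total cost = 316

Minimum cost for 26 units: 316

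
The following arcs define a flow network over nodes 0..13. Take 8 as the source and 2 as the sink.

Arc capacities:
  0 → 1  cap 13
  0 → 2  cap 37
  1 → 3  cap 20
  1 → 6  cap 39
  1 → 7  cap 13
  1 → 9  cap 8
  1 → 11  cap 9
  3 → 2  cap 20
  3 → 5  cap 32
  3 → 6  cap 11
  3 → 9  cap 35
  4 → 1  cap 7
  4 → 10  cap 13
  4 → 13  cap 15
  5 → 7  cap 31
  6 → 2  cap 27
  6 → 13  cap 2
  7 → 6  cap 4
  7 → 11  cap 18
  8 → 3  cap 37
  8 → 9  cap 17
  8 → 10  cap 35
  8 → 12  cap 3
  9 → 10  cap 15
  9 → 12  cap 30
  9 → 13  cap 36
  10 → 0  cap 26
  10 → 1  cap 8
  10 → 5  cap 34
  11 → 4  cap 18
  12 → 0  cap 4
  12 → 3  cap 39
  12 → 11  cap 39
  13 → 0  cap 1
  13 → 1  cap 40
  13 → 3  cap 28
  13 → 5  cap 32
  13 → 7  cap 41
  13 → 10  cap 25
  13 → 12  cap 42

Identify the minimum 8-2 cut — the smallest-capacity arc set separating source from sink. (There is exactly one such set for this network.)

augment #1: 8→3→2 push 20
augment #2: 8→3→6→2 push 11
augment #3: 8→10→0→2 push 26
augment #4: 8→12→0→2 push 3
augment #5: 8→9→12→0→2 push 1
augment #6: 8→9→13→0→2 push 1
augment #7: 8→10→1→6→2 push 8
augment #8: 8→3→5→7→6→2 push 4
augment #9: 8→9→13→1→6→2 push 4
max flow = 78; residual-reachable set from 8 gives S-side
cut edges (S→T): {(3,2), (6,2), (10,0), (12,0), (13,0)} total cap 78

Min-cut arcs: {(3,2), (6,2), (10,0), (12,0), (13,0)} (total capacity 78)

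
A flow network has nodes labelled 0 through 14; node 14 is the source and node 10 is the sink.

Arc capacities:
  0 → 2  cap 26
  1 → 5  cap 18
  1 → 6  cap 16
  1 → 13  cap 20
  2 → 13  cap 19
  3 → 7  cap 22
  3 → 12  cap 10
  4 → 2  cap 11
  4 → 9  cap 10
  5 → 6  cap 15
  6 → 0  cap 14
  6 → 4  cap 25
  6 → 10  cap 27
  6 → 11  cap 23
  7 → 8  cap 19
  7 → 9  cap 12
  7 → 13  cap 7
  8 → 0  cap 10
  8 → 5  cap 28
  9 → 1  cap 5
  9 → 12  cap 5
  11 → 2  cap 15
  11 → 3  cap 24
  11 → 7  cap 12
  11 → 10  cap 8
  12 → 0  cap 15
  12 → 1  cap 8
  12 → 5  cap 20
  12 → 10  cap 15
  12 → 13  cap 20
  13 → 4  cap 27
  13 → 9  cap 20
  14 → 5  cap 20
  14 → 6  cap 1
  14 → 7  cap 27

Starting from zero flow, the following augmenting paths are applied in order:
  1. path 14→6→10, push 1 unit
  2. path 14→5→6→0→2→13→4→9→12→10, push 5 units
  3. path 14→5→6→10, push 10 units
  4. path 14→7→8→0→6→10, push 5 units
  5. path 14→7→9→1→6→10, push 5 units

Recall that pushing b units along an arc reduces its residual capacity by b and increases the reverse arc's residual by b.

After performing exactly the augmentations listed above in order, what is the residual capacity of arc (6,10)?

after path 1 (14→6→10, push 1): res(6,10)=26
after path 2 (14→5→6→0→2→13→4→9→12→10, push 5): res(6,10)=26
after path 3 (14→5→6→10, push 10): res(6,10)=16
after path 4 (14→7→8→0→6→10, push 5): res(6,10)=11
after path 5 (14→7→9→1→6→10, push 5): res(6,10)=6

Residual capacity of (6,10): 6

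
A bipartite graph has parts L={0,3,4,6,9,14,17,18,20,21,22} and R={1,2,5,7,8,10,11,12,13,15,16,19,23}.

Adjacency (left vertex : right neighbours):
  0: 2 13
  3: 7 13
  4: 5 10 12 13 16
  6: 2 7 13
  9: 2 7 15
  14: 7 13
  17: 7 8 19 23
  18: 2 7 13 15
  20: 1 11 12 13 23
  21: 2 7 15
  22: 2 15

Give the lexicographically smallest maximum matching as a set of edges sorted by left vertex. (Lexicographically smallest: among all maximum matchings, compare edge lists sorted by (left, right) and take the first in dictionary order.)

Lex-smallest maximum matching: {(0,2), (3,7), (4,5), (6,13), (9,15), (17,8), (20,1)}

|M| = 7 (so the lex-smallest maximum matching has 7 edges)
process left vertices in ascending order; for each, take the smallest-labelled available neighbour that still permits 7 edges overall, or leave it unmatched if none does
lex-smallest matching: {0-2, 3-7, 4-5, 6-13, 9-15, 17-8, 20-1}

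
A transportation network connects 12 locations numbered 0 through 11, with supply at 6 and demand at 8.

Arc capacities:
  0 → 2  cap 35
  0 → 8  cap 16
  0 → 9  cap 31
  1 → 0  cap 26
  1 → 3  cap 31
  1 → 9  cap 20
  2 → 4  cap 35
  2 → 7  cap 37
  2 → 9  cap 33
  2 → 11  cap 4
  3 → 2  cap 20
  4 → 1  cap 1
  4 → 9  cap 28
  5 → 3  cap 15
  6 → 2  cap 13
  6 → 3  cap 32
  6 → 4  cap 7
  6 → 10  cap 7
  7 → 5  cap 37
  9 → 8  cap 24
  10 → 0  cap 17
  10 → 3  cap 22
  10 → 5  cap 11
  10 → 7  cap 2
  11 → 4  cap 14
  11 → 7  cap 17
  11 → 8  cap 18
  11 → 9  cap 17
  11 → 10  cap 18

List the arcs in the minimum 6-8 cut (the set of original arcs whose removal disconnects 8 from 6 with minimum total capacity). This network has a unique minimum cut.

augment #1: 6→2→9→8 push 13
augment #2: 6→4→9→8 push 7
augment #3: 6→10→0→8 push 7
augment #4: 6→3→2→9→8 push 4
augment #5: 6→3→2→11→8 push 4
augment #6: 6→3→2→4→1→0→8 push 1
max flow = 36; residual-reachable set from 6 gives S-side
cut edges (S→T): {(2,11), (4,1), (6,10), (9,8)} total cap 36

Min-cut arcs: {(2,11), (4,1), (6,10), (9,8)} (total capacity 36)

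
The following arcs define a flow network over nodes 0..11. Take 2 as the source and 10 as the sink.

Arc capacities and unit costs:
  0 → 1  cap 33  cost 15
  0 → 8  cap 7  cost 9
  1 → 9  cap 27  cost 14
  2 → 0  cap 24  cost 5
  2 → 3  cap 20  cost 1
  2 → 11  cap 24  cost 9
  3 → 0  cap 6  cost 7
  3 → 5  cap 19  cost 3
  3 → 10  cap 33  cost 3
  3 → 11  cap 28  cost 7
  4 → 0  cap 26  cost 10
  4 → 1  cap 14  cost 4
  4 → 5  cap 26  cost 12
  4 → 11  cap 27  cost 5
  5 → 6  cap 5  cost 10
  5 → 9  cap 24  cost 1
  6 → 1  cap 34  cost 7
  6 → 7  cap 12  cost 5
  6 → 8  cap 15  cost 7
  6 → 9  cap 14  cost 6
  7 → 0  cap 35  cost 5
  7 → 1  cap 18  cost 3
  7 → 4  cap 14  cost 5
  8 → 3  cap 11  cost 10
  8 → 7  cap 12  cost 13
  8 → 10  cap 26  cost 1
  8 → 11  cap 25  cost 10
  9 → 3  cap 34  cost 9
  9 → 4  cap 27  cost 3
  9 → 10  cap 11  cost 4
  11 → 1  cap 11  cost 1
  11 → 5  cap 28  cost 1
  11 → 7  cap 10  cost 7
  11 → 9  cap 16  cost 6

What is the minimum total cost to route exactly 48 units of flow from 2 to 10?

Minimum cost for 48 units: 580

shortest-cost path #1: 2→3→10 push 20 @ unit cost 4 (adds 80)
shortest-cost path #2: 2→0→8→10 push 7 @ unit cost 15 (adds 105)
shortest-cost path #3: 2→11→5→9→10 push 11 @ unit cost 15 (adds 165)
shortest-cost path #4: 2→11→5→9→3→10 push 10 @ unit cost 23 (adds 230)
total cost = 580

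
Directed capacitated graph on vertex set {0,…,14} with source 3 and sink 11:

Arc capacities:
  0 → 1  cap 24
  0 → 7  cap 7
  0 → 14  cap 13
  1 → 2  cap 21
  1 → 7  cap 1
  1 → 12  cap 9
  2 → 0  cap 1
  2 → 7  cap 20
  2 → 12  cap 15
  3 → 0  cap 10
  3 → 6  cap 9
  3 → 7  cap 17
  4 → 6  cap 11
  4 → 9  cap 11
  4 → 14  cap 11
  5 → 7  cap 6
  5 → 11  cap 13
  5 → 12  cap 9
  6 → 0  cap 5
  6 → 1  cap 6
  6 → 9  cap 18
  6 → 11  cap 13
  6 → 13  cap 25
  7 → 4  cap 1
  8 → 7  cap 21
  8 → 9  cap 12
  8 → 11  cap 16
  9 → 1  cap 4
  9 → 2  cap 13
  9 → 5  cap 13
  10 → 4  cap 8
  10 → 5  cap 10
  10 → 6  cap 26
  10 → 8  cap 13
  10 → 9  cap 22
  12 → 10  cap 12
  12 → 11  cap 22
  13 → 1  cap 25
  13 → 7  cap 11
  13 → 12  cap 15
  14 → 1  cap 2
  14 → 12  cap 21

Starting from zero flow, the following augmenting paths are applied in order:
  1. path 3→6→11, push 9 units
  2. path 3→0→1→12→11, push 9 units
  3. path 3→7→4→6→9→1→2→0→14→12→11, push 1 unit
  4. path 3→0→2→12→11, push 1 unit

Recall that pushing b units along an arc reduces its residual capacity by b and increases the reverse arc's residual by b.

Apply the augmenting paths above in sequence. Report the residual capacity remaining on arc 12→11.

after path 1 (3→6→11, push 9): res(12,11)=22
after path 2 (3→0→1→12→11, push 9): res(12,11)=13
after path 3 (3→7→4→6→9→1→2→0→14→12→11, push 1): res(12,11)=12
after path 4 (3→0→2→12→11, push 1): res(12,11)=11

Residual capacity of (12,11): 11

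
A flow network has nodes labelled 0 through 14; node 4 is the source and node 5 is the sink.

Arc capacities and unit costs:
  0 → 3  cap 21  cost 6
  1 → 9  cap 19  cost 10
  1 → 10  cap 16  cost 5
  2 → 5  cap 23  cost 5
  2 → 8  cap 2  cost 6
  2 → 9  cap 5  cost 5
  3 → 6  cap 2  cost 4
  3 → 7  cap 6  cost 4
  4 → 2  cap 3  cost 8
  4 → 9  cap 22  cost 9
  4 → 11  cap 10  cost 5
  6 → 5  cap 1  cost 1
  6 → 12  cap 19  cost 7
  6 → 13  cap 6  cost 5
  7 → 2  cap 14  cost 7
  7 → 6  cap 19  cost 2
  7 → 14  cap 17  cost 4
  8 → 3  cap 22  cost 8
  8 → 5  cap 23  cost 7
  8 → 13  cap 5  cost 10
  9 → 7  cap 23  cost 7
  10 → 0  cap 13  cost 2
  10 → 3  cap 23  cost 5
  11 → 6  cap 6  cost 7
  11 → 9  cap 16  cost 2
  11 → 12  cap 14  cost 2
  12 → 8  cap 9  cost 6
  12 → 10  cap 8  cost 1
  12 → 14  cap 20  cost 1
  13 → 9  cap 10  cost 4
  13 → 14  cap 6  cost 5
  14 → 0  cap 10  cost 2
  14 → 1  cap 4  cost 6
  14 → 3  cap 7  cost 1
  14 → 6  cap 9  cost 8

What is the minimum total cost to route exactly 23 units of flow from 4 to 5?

Minimum cost for 23 units: 512

shortest-cost path #1: 4→2→5 push 3 @ unit cost 13 (adds 39)
shortest-cost path #2: 4→11→6→5 push 1 @ unit cost 13 (adds 13)
shortest-cost path #3: 4→11→12→8→5 push 9 @ unit cost 20 (adds 180)
shortest-cost path #4: 4→9→7→2→5 push 10 @ unit cost 28 (adds 280)
total cost = 512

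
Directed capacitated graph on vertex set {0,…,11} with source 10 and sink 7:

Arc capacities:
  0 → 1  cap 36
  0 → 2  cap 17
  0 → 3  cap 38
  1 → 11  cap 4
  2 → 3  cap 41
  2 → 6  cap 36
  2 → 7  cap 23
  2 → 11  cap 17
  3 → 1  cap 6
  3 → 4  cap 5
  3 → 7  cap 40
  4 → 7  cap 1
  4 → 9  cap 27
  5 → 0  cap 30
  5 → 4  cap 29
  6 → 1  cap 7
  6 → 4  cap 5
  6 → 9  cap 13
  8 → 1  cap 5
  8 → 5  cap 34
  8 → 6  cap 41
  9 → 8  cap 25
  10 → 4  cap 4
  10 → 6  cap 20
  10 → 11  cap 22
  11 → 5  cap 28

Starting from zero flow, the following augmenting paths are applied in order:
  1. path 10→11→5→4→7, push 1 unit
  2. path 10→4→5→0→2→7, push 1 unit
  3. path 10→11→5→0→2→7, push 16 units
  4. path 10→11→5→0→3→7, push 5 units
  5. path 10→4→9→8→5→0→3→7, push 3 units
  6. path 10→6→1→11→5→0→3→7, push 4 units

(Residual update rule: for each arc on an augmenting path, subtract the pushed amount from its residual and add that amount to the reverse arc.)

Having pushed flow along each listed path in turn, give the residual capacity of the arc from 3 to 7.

Residual capacity of (3,7): 28

after path 1 (10→11→5→4→7, push 1): res(3,7)=40
after path 2 (10→4→5→0→2→7, push 1): res(3,7)=40
after path 3 (10→11→5→0→2→7, push 16): res(3,7)=40
after path 4 (10→11→5→0→3→7, push 5): res(3,7)=35
after path 5 (10→4→9→8→5→0→3→7, push 3): res(3,7)=32
after path 6 (10→6→1→11→5→0→3→7, push 4): res(3,7)=28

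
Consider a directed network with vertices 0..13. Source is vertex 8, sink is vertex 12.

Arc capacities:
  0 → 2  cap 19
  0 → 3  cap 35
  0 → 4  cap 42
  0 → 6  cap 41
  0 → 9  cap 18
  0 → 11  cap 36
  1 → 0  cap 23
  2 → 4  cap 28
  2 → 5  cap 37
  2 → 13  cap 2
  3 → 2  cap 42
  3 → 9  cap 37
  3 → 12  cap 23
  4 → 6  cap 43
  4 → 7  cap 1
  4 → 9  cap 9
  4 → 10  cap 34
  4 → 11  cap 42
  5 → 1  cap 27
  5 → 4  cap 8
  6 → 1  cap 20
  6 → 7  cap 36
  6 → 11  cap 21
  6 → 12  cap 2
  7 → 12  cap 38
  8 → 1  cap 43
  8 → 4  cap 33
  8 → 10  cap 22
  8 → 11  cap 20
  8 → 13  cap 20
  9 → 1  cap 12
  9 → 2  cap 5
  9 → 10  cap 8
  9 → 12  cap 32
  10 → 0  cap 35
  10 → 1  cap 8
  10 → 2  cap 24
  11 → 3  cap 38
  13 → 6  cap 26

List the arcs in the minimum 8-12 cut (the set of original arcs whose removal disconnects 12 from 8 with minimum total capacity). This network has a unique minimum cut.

augment #1: 8→4→6→12 push 2
augment #2: 8→4→7→12 push 1
augment #3: 8→4→9→12 push 9
augment #4: 8→11→3→12 push 20
augment #5: 8→1→0→3→12 push 3
augment #6: 8→1→0→9→12 push 18
augment #7: 8→4→6→7→12 push 21
augment #8: 8→13→6→7→12 push 15
augment #9: 8→1→0→3→9→12 push 2
augment #10: 8→10→0→3→9→12 push 3
max flow = 94; residual-reachable set from 8 gives S-side
cut edges (S→T): {(3,12), (4,7), (6,7), (6,12), (9,12)} total cap 94

Min-cut arcs: {(3,12), (4,7), (6,7), (6,12), (9,12)} (total capacity 94)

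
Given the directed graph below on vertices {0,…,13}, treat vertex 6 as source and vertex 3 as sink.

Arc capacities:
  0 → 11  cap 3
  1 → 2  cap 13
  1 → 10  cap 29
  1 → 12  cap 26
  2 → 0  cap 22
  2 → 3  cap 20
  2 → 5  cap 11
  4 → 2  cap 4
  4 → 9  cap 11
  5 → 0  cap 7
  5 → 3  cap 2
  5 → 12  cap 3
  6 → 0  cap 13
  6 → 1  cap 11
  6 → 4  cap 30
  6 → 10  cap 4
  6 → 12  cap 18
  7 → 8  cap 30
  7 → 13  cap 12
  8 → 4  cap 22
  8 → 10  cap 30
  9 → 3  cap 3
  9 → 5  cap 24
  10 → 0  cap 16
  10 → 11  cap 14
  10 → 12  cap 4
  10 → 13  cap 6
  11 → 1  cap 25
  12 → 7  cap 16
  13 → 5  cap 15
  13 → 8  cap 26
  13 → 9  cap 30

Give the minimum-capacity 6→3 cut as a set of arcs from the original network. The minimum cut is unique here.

Min-cut arcs: {(1,2), (4,2), (5,3), (9,3)} (total capacity 22)

augment #1: 6→1→2→3 push 11
augment #2: 6→4→2→3 push 4
augment #3: 6→4→9→3 push 3
augment #4: 6→4→9→5→3 push 2
augment #5: 6→0→11→1→2→3 push 2
max flow = 22; residual-reachable set from 6 gives S-side
cut edges (S→T): {(1,2), (4,2), (5,3), (9,3)} total cap 22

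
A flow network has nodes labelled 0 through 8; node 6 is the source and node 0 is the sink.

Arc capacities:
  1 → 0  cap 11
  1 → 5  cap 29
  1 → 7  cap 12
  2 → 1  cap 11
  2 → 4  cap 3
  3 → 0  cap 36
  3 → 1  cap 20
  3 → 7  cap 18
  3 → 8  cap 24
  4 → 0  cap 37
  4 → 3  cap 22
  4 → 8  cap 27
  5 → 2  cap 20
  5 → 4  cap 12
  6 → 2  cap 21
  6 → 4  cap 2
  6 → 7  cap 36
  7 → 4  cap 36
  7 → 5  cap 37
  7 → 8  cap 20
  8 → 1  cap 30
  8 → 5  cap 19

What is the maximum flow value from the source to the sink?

augment #1: 6→4→0 bottleneck 2, total now 2
augment #2: 6→2→1→0 bottleneck 11, total now 13
augment #3: 6→2→4→0 bottleneck 3, total now 16
augment #4: 6→7→4→0 bottleneck 32, total now 48
augment #5: 6→7→4→3→0 bottleneck 4, total now 52

Maximum flow value: 52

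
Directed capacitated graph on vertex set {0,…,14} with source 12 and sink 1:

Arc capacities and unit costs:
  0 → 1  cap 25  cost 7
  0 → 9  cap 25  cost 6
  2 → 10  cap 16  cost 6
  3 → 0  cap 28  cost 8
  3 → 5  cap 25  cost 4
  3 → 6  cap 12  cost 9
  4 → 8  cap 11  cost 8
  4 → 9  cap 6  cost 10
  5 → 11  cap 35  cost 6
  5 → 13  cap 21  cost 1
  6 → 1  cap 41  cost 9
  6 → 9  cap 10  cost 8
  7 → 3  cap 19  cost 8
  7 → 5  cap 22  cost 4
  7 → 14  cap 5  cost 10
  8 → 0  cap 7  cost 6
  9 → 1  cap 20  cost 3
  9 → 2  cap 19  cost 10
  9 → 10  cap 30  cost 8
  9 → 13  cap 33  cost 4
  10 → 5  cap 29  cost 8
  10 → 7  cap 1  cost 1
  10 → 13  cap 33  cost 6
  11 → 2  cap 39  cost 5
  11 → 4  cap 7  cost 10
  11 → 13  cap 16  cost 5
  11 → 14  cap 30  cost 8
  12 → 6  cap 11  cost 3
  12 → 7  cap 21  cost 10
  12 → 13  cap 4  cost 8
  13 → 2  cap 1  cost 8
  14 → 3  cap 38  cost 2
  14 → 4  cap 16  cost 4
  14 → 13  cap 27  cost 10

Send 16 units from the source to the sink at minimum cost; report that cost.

shortest-cost path #1: 12→6→1 push 11 @ unit cost 12 (adds 132)
shortest-cost path #2: 12→7→3→0→1 push 5 @ unit cost 33 (adds 165)
total cost = 297

Minimum cost for 16 units: 297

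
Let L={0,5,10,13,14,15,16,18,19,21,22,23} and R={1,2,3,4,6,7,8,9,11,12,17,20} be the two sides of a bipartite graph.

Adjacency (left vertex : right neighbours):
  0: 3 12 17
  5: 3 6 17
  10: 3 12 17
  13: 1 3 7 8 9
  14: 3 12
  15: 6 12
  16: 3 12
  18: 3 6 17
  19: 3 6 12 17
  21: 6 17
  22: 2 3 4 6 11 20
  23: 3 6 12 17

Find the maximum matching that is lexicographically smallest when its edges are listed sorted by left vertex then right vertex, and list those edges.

|M| = 6 (so the lex-smallest maximum matching has 6 edges)
process left vertices in ascending order; for each, take the smallest-labelled available neighbour that still permits 6 edges overall, or leave it unmatched if none does
lex-smallest matching: {0-3, 5-6, 10-12, 13-1, 18-17, 22-2}

Lex-smallest maximum matching: {(0,3), (5,6), (10,12), (13,1), (18,17), (22,2)}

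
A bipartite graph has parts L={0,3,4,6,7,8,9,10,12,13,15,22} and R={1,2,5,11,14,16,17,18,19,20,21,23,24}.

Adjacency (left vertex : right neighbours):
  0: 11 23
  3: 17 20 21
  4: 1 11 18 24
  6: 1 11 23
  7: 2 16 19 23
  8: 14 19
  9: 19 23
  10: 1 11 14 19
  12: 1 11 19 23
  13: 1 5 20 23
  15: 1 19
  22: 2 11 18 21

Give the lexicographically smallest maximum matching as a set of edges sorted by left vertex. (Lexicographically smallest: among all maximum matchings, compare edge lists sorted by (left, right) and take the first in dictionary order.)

Lex-smallest maximum matching: {(0,11), (3,17), (4,18), (6,1), (7,2), (8,14), (9,19), (12,23), (13,5), (22,21)}

|M| = 10 (so the lex-smallest maximum matching has 10 edges)
process left vertices in ascending order; for each, take the smallest-labelled available neighbour that still permits 10 edges overall, or leave it unmatched if none does
lex-smallest matching: {0-11, 3-17, 4-18, 6-1, 7-2, 8-14, 9-19, 12-23, 13-5, 22-21}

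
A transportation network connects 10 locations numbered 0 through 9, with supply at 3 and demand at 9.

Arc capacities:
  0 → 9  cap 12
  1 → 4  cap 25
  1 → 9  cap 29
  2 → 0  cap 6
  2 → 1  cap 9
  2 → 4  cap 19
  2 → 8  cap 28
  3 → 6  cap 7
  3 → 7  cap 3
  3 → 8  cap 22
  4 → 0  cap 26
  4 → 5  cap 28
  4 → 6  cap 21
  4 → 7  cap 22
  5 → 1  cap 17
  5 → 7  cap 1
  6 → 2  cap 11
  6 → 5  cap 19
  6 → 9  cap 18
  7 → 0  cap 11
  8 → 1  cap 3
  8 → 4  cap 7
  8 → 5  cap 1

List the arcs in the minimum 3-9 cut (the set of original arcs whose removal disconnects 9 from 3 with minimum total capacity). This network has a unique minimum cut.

Min-cut arcs: {(3,6), (3,7), (8,1), (8,4), (8,5)} (total capacity 21)

augment #1: 3→6→9 push 7
augment #2: 3→7→0→9 push 3
augment #3: 3→8→1→9 push 3
augment #4: 3→8→4→0→9 push 7
augment #5: 3→8→5→1→9 push 1
max flow = 21; residual-reachable set from 3 gives S-side
cut edges (S→T): {(3,6), (3,7), (8,1), (8,4), (8,5)} total cap 21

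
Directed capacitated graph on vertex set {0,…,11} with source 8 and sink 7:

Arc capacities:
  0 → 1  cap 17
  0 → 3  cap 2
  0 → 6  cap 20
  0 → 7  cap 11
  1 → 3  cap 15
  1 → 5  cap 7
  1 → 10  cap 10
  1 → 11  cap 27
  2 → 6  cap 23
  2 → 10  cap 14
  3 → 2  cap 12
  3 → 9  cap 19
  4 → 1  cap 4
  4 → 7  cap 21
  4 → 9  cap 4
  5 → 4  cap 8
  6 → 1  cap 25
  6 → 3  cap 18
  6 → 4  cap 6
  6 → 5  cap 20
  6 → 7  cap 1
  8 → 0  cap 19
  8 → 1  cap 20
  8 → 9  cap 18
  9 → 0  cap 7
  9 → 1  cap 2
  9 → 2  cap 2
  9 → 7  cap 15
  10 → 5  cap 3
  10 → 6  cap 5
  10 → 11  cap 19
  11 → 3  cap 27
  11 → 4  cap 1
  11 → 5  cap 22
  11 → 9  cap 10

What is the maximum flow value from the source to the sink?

augment #1: 8→0→7 bottleneck 11, total now 11
augment #2: 8→9→7 bottleneck 15, total now 26
augment #3: 8→0→6→7 bottleneck 1, total now 27
augment #4: 8→0→6→4→7 bottleneck 6, total now 33
augment #5: 8→1→5→4→7 bottleneck 7, total now 40
augment #6: 8→1→11→4→7 bottleneck 1, total now 41
augment #7: 8→0→6→5→4→7 bottleneck 1, total now 42

Maximum flow value: 42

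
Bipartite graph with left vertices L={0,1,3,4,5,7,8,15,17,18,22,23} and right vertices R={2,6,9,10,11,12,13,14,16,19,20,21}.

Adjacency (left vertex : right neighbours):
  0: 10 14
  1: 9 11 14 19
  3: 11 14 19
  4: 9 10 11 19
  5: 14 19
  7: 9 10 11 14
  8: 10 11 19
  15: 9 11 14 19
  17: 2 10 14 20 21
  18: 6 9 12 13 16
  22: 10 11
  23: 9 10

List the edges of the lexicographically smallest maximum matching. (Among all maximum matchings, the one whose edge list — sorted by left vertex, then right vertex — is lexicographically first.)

|M| = 7 (so the lex-smallest maximum matching has 7 edges)
process left vertices in ascending order; for each, take the smallest-labelled available neighbour that still permits 7 edges overall, or leave it unmatched if none does
lex-smallest matching: {0-10, 1-9, 3-11, 4-19, 5-14, 17-2, 18-6}

Lex-smallest maximum matching: {(0,10), (1,9), (3,11), (4,19), (5,14), (17,2), (18,6)}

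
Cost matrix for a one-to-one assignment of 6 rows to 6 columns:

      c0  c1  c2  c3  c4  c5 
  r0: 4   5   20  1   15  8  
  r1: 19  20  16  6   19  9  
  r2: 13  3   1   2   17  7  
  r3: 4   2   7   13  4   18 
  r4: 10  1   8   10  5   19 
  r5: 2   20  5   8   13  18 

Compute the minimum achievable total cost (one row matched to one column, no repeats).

Minimum assignment cost: 18

optimal assignment: row0→col3 (cost 1), row1→col5 (cost 9), row2→col2 (cost 1), row3→col4 (cost 4), row4→col1 (cost 1), row5→col0 (cost 2)
total = 1 + 9 + 1 + 4 + 1 + 2 = 18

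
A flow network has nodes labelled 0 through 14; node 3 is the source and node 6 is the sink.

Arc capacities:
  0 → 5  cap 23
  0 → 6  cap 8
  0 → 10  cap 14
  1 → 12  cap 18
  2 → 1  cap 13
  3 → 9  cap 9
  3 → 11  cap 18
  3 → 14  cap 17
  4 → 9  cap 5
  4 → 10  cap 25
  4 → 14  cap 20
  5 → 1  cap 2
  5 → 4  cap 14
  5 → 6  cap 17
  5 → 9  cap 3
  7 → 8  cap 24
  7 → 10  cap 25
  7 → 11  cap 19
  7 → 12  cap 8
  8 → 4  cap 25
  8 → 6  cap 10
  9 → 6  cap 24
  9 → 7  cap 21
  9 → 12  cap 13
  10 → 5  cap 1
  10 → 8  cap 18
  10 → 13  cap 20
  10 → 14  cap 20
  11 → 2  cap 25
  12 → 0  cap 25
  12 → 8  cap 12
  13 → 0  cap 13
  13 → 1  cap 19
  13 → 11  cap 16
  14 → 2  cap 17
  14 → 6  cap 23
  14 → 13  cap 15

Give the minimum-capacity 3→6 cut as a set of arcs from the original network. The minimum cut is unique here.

augment #1: 3→9→6 push 9
augment #2: 3→14→6 push 17
augment #3: 3→11→2→1→12→0→6 push 8
augment #4: 3→11→2→1→12→8→6 push 5
max flow = 39; residual-reachable set from 3 gives S-side
cut edges (S→T): {(2,1), (3,9), (3,14)} total cap 39

Min-cut arcs: {(2,1), (3,9), (3,14)} (total capacity 39)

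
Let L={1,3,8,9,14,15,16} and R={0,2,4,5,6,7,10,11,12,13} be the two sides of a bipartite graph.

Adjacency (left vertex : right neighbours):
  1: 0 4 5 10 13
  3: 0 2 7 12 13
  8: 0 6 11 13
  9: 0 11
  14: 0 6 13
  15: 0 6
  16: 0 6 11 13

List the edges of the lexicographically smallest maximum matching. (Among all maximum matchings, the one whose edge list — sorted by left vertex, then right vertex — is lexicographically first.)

Lex-smallest maximum matching: {(1,4), (3,2), (8,0), (9,11), (14,6), (16,13)}

|M| = 6 (so the lex-smallest maximum matching has 6 edges)
process left vertices in ascending order; for each, take the smallest-labelled available neighbour that still permits 6 edges overall, or leave it unmatched if none does
lex-smallest matching: {1-4, 3-2, 8-0, 9-11, 14-6, 16-13}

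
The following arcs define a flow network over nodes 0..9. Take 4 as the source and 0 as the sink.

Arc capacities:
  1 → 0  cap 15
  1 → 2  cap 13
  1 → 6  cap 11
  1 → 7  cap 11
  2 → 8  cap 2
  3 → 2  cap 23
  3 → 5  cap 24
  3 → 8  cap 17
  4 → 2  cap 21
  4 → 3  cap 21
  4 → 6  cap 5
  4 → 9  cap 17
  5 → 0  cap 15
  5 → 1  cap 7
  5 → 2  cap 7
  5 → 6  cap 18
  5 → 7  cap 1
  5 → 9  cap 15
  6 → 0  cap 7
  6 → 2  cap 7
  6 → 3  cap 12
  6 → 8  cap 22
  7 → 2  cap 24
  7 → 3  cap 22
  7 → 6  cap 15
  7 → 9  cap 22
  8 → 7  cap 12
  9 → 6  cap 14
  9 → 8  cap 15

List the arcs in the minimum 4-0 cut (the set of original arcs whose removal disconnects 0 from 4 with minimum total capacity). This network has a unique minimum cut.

augment #1: 4→6→0 push 5
augment #2: 4→3→5→0 push 15
augment #3: 4→9→6→0 push 2
augment #4: 4→3→5→1→0 push 6
augment #5: 4→9→6→3→5→1→0 push 1
max flow = 29; residual-reachable set from 4 gives S-side
cut edges (S→T): {(5,0), (5,1), (6,0)} total cap 29

Min-cut arcs: {(5,0), (5,1), (6,0)} (total capacity 29)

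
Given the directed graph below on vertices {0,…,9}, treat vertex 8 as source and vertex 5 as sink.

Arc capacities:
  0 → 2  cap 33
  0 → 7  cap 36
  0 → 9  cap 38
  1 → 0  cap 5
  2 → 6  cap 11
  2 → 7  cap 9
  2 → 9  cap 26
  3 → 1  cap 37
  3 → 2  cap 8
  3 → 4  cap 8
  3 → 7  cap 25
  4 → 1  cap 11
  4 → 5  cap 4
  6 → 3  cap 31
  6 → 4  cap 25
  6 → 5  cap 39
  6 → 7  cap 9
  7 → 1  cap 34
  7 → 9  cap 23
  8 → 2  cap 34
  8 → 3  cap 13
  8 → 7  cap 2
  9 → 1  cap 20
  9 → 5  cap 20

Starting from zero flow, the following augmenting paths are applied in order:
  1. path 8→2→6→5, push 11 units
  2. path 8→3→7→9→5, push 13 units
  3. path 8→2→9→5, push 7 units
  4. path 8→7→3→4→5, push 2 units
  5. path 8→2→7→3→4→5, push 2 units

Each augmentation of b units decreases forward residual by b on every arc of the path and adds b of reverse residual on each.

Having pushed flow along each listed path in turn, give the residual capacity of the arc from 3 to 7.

after path 1 (8→2→6→5, push 11): res(3,7)=25
after path 2 (8→3→7→9→5, push 13): res(3,7)=12
after path 3 (8→2→9→5, push 7): res(3,7)=12
after path 4 (8→7→3→4→5, push 2): res(3,7)=14
after path 5 (8→2→7→3→4→5, push 2): res(3,7)=16

Residual capacity of (3,7): 16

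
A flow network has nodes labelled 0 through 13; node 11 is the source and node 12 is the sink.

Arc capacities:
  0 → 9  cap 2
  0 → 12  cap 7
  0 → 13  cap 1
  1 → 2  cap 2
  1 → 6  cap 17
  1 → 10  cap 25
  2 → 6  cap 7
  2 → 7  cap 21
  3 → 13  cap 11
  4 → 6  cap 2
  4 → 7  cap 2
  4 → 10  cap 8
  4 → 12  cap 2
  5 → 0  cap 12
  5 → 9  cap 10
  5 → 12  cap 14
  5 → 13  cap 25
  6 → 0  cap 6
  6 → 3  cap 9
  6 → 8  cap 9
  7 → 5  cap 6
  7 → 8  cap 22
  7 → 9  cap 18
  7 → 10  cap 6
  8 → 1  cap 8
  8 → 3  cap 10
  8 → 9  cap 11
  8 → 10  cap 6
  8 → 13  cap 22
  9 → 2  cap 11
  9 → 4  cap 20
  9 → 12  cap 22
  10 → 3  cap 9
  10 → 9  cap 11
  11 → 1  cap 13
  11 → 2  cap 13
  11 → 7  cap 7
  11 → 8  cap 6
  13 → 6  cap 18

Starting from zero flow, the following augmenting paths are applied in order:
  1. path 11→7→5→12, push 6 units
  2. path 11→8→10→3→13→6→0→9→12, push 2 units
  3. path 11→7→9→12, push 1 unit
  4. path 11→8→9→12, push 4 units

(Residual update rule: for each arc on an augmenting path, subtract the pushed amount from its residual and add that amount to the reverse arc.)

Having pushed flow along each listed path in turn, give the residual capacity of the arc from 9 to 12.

Residual capacity of (9,12): 15

after path 1 (11→7→5→12, push 6): res(9,12)=22
after path 2 (11→8→10→3→13→6→0→9→12, push 2): res(9,12)=20
after path 3 (11→7→9→12, push 1): res(9,12)=19
after path 4 (11→8→9→12, push 4): res(9,12)=15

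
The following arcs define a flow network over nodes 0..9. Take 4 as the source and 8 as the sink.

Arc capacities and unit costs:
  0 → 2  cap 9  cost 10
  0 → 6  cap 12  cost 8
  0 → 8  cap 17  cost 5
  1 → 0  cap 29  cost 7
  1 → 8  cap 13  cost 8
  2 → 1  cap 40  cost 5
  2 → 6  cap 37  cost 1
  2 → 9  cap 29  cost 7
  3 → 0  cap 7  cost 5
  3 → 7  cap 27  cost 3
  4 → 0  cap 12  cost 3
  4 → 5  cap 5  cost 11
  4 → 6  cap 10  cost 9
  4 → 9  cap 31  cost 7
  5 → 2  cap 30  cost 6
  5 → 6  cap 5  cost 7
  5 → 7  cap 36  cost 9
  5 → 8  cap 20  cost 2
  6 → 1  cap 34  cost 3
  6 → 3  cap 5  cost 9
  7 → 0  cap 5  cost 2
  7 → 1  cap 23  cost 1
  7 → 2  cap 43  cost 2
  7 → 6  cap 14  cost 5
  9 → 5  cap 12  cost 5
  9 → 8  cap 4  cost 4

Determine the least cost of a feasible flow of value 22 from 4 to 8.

Minimum cost for 22 units: 219

shortest-cost path #1: 4→0→8 push 12 @ unit cost 8 (adds 96)
shortest-cost path #2: 4→9→8 push 4 @ unit cost 11 (adds 44)
shortest-cost path #3: 4→5→8 push 5 @ unit cost 13 (adds 65)
shortest-cost path #4: 4→9→5→8 push 1 @ unit cost 14 (adds 14)
total cost = 219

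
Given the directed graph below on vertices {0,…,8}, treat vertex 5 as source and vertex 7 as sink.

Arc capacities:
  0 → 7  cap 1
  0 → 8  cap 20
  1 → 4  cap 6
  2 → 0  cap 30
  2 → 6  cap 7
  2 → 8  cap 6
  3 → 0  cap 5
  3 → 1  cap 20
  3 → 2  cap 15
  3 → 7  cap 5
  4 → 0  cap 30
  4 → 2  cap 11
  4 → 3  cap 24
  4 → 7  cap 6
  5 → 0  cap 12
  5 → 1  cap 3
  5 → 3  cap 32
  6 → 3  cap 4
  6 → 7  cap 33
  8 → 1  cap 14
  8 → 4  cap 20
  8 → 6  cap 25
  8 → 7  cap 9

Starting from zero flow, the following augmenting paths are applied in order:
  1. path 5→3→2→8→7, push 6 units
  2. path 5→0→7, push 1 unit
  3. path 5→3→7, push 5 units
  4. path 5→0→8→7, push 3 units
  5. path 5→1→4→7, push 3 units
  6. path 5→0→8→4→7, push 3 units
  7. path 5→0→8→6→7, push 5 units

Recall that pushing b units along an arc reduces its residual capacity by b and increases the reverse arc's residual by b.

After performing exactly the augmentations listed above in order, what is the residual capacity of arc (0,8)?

Residual capacity of (0,8): 9

after path 1 (5→3→2→8→7, push 6): res(0,8)=20
after path 2 (5→0→7, push 1): res(0,8)=20
after path 3 (5→3→7, push 5): res(0,8)=20
after path 4 (5→0→8→7, push 3): res(0,8)=17
after path 5 (5→1→4→7, push 3): res(0,8)=17
after path 6 (5→0→8→4→7, push 3): res(0,8)=14
after path 7 (5→0→8→6→7, push 5): res(0,8)=9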